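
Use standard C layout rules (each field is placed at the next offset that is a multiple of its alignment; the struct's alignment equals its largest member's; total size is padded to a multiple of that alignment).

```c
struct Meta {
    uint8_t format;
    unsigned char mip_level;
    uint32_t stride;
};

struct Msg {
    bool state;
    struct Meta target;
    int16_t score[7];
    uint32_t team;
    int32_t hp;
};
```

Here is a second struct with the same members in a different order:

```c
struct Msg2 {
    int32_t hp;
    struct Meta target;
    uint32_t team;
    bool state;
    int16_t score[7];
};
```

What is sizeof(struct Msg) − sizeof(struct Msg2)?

Meta: 0..1  format  (1B, 1-aligned); 1..2  mip_level  (1B, 1-aligned); 2..4  -- padding (2B); 4..8  stride  (4B, 4-aligned); sizeof = 8, alignof = 4
0..1  state  (1B, 1-aligned)
1..4  -- padding (3B)
4..12  target  (8B, 4-aligned)
12..26  score  (14B, 2-aligned)
26..28  -- padding (2B)
28..32  team  (4B, 4-aligned)
32..36  hp  (4B, 4-aligned)
sizeof = 36, alignof = 4
— Msg2 —
0..4  hp  (4B, 4-aligned)
4..12  target  (8B, 4-aligned)
12..16  team  (4B, 4-aligned)
16..17  state  (1B, 1-aligned)
17..18  -- padding (1B)
18..32  score  (14B, 2-aligned)
sizeof = 32, alignof = 4
36 − 32 = 4

4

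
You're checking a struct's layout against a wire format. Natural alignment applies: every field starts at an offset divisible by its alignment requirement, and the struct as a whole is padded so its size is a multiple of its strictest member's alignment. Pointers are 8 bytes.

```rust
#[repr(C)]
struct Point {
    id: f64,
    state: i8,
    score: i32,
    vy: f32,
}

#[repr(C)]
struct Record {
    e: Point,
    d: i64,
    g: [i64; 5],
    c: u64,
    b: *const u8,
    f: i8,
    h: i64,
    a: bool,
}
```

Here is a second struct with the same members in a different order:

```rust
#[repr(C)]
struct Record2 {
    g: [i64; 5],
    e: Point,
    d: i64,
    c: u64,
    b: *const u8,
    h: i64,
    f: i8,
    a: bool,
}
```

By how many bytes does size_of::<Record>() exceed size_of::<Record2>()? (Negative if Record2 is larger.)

8

Point: @0: id [8B, align 8] → 8; @8: state [1B, align 1] → 9; +3 pad (align 4); @12: score [4B, align 4] → 16; @16: vy [4B, align 4] → 20; +4 tail pad (align 8); size 24, align 8
@0: e [24B, align 8] → 24
@24: d [8B, align 8] → 32
@32: g [40B, align 8] → 72
@72: c [8B, align 8] → 80
@80: b [8B, align 8] → 88
@88: f [1B, align 1] → 89
+7 pad (align 8)
@96: h [8B, align 8] → 104
@104: a [1B, align 1] → 105
+7 tail pad (align 8)
size 112, align 8
— Record2 —
@0: g [40B, align 8] → 40
@40: e [24B, align 8] → 64
@64: d [8B, align 8] → 72
@72: c [8B, align 8] → 80
@80: b [8B, align 8] → 88
@88: h [8B, align 8] → 96
@96: f [1B, align 1] → 97
@97: a [1B, align 1] → 98
+6 tail pad (align 8)
size 104, align 8
112 − 104 = 8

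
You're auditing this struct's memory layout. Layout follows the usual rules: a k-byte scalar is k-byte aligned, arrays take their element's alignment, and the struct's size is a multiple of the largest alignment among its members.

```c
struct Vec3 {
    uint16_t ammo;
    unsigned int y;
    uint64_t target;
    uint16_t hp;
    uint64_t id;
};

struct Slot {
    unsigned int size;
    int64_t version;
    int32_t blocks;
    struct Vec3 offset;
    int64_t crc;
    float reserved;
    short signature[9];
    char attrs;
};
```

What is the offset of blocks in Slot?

Vec3: ammo at 0 (size 2, align 2) → ends 2; pad 2 to align 4 for y; y at 4 (size 4, align 4) → ends 8; target at 8 (size 8, align 8) → ends 16; hp at 16 (size 2, align 2) → ends 18; pad 6 to align 8 for id; id at 24 (size 8, align 8) → ends 32; total 32 bytes, alignment 8
size at 0 (size 4, align 4) → ends 4
pad 4 to align 8 for version
version at 8 (size 8, align 8) → ends 16
blocks at 16 (size 4, align 4) → ends 20

16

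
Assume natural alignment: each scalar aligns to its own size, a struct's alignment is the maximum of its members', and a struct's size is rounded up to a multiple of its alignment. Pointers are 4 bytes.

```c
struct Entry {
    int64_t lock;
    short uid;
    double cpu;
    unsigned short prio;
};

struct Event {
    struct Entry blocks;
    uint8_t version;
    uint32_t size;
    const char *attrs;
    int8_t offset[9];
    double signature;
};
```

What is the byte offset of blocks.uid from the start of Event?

Entry: 0..8  lock  (8B, 8-aligned); 8..10  uid  (2B, 2-aligned); 10..16  -- padding (6B); 16..24  cpu  (8B, 8-aligned); 24..26  prio  (2B, 2-aligned); 26..32  -- tail padding (6B); sizeof = 32, alignof = 8
0..32  blocks  (32B, 8-aligned)
within Entry: uid at 8
0 + 8 = 8

8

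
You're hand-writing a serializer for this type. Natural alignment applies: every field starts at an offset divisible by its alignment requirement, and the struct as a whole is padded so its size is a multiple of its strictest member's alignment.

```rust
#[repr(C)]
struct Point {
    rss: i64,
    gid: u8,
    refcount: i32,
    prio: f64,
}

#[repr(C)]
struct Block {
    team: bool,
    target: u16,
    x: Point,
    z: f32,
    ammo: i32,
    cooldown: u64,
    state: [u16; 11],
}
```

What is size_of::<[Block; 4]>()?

288

Point: @0: rss [8B, align 8] → 8; @8: gid [1B, align 1] → 9; +3 pad (align 4); @12: refcount [4B, align 4] → 16; @16: prio [8B, align 8] → 24; size 24, align 8
@0: team [1B, align 1] → 1
+1 pad (align 2)
@2: target [2B, align 2] → 4
+4 pad (align 8)
@8: x [24B, align 8] → 32
@32: z [4B, align 4] → 36
@36: ammo [4B, align 4] → 40
@40: cooldown [8B, align 8] → 48
@48: state [22B, align 2] → 70
+2 tail pad (align 8)
size 72, align 8
array of 4: 4 × 72 = 288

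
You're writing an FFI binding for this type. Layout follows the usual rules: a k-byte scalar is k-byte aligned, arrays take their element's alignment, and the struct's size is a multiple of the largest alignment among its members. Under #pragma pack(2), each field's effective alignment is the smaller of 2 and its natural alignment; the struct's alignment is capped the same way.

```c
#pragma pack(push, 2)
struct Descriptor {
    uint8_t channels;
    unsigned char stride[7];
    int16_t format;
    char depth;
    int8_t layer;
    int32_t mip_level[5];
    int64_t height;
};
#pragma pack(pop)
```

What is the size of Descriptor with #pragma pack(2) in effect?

40

channels at 0 (size 1, align 1) → ends 1
stride at 1 (size 7, align 1) → ends 8
format at 8 (size 2, align 2) → ends 10
depth at 10 (size 1, align 1) → ends 11
layer at 11 (size 1, align 1) → ends 12
mip_level at 12 (size 20, align 2) → ends 32
height at 32 (size 8, align 2) → ends 40
total 40 bytes, alignment 2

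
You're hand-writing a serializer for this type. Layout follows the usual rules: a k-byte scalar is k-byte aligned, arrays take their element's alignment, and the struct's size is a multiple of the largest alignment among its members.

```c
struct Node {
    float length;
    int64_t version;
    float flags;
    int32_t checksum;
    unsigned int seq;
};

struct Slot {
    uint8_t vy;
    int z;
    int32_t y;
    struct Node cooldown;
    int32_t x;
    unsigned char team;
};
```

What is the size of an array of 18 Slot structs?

1008

Node: @0: length [4B, align 4] → 4; +4 pad (align 8); @8: version [8B, align 8] → 16; @16: flags [4B, align 4] → 20; @20: checksum [4B, align 4] → 24; @24: seq [4B, align 4] → 28; +4 tail pad (align 8); size 32, align 8
@0: vy [1B, align 1] → 1
+3 pad (align 4)
@4: z [4B, align 4] → 8
@8: y [4B, align 4] → 12
+4 pad (align 8)
@16: cooldown [32B, align 8] → 48
@48: x [4B, align 4] → 52
@52: team [1B, align 1] → 53
+3 tail pad (align 8)
size 56, align 8
array of 18: 18 × 56 = 1008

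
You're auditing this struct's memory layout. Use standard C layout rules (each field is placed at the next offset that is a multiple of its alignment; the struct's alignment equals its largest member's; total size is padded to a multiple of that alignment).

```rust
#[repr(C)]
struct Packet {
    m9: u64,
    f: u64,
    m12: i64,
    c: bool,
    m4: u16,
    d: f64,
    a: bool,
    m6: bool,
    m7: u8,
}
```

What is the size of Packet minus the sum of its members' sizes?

10

0..8  m9  (8B, 8-aligned)
8..16  f  (8B, 8-aligned)
16..24  m12  (8B, 8-aligned)
24..25  c  (1B, 1-aligned)
25..26  -- padding (1B)
26..28  m4  (2B, 2-aligned)
28..32  -- padding (4B)
32..40  d  (8B, 8-aligned)
40..41  a  (1B, 1-aligned)
41..42  m6  (1B, 1-aligned)
42..43  m7  (1B, 1-aligned)
43..48  -- tail padding (5B)
sizeof = 48, alignof = 8
data bytes 38, size 48 → padding 10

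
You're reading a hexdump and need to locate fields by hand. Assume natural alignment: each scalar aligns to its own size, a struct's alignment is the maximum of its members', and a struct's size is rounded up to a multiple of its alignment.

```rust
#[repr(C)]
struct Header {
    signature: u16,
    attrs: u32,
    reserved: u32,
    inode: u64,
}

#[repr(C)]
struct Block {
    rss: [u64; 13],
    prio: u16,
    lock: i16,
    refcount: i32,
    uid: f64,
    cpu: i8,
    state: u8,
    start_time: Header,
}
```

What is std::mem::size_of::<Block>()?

152 bytes

Header: signature at 0 (size 2, align 2) → ends 2; pad 2 to align 4 for attrs; attrs at 4 (size 4, align 4) → ends 8; reserved at 8 (size 4, align 4) → ends 12; pad 4 to align 8 for inode; inode at 16 (size 8, align 8) → ends 24; total 24 bytes, alignment 8
rss at 0 (size 104, align 8) → ends 104
prio at 104 (size 2, align 2) → ends 106
lock at 106 (size 2, align 2) → ends 108
refcount at 108 (size 4, align 4) → ends 112
uid at 112 (size 8, align 8) → ends 120
cpu at 120 (size 1, align 1) → ends 121
state at 121 (size 1, align 1) → ends 122
pad 6 to align 8 for start_time
start_time at 128 (size 24, align 8) → ends 152
total 152 bytes, alignment 8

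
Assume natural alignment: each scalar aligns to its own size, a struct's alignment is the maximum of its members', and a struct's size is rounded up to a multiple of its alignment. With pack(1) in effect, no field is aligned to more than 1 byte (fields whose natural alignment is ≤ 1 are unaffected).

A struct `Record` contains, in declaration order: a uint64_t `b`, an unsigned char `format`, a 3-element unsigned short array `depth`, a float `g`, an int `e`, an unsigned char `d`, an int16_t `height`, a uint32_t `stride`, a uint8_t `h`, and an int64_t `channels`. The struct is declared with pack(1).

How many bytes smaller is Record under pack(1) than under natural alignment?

natural layout:
  @0: b [8B, align 8] → 8
  @8: format [1B, align 1] → 9
  +1 pad (align 2)
  @10: depth [6B, align 2] → 16
  @16: g [4B, align 4] → 20
  @20: e [4B, align 4] → 24
  @24: d [1B, align 1] → 25
  +1 pad (align 2)
  @26: height [2B, align 2] → 28
  @28: stride [4B, align 4] → 32
  @32: h [1B, align 1] → 33
  +7 pad (align 8)
  @40: channels [8B, align 8] → 48
  size 48, align 8
packed(1) layout:
  @0: b [8B, align 1] → 8
  @8: format [1B, align 1] → 9
  @9: depth [6B, align 1] → 15
  @15: g [4B, align 1] → 19
  @19: e [4B, align 1] → 23
  @23: d [1B, align 1] → 24
  @24: height [2B, align 1] → 26
  @26: stride [4B, align 1] → 30
  @30: h [1B, align 1] → 31
  @31: channels [8B, align 1] → 39
  size 39, align 1
48 − 39 = 9

9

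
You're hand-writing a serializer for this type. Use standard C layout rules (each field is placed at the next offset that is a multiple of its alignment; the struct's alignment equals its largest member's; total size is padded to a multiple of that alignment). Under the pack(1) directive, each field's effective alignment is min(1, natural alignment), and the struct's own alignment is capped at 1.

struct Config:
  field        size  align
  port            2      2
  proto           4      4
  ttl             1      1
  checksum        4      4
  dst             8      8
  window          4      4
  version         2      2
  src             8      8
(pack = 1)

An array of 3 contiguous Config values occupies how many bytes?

99

0..2  port  (2B, 1-aligned)
2..6  proto  (4B, 1-aligned)
6..7  ttl  (1B, 1-aligned)
7..11  checksum  (4B, 1-aligned)
11..19  dst  (8B, 1-aligned)
19..23  window  (4B, 1-aligned)
23..25  version  (2B, 1-aligned)
25..33  src  (8B, 1-aligned)
sizeof = 33, alignof = 1
array of 3: 3 × 33 = 99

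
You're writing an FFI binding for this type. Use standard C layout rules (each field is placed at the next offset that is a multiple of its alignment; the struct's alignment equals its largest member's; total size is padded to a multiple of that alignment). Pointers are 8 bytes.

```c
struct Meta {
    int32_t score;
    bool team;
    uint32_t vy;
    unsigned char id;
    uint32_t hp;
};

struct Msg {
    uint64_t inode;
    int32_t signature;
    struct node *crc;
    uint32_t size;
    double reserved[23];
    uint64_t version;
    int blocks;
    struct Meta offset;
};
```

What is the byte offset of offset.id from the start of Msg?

Meta: @0: score [4B, align 4] → 4; @4: team [1B, align 1] → 5; +3 pad (align 4); @8: vy [4B, align 4] → 12; @12: id [1B, align 1] → 13; +3 pad (align 4); @16: hp [4B, align 4] → 20; size 20, align 4
@0: inode [8B, align 8] → 8
@8: signature [4B, align 4] → 12
+4 pad (align 8)
@16: crc [8B, align 8] → 24
@24: size [4B, align 4] → 28
+4 pad (align 8)
@32: reserved [184B, align 8] → 216
@216: version [8B, align 8] → 224
@224: blocks [4B, align 4] → 228
@228: offset [20B, align 4] → 248
within Meta: id at 12
228 + 12 = 240

240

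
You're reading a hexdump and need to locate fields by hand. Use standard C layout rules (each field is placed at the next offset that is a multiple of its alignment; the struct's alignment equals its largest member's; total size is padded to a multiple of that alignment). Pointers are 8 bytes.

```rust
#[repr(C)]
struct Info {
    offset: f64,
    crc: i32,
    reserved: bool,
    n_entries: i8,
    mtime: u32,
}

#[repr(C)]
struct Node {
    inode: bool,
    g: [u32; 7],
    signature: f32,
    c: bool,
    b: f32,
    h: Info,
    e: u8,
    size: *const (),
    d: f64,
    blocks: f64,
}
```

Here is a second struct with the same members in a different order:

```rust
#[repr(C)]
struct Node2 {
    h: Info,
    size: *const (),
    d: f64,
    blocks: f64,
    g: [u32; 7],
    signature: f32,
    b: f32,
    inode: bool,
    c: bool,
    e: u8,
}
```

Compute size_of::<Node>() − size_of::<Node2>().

16

Info: 0..8  offset  (8B, 8-aligned); 8..12  crc  (4B, 4-aligned); 12..13  reserved  (1B, 1-aligned); 13..14  n_entries  (1B, 1-aligned); 14..16  -- padding (2B); 16..20  mtime  (4B, 4-aligned); 20..24  -- tail padding (4B); sizeof = 24, alignof = 8
0..1  inode  (1B, 1-aligned)
1..4  -- padding (3B)
4..32  g  (28B, 4-aligned)
32..36  signature  (4B, 4-aligned)
36..37  c  (1B, 1-aligned)
37..40  -- padding (3B)
40..44  b  (4B, 4-aligned)
44..48  -- padding (4B)
48..72  h  (24B, 8-aligned)
72..73  e  (1B, 1-aligned)
73..80  -- padding (7B)
80..88  size  (8B, 8-aligned)
88..96  d  (8B, 8-aligned)
96..104  blocks  (8B, 8-aligned)
sizeof = 104, alignof = 8
— Node2 —
0..24  h  (24B, 8-aligned)
24..32  size  (8B, 8-aligned)
32..40  d  (8B, 8-aligned)
40..48  blocks  (8B, 8-aligned)
48..76  g  (28B, 4-aligned)
76..80  signature  (4B, 4-aligned)
80..84  b  (4B, 4-aligned)
84..85  inode  (1B, 1-aligned)
85..86  c  (1B, 1-aligned)
86..87  e  (1B, 1-aligned)
87..88  -- tail padding (1B)
sizeof = 88, alignof = 8
104 − 88 = 16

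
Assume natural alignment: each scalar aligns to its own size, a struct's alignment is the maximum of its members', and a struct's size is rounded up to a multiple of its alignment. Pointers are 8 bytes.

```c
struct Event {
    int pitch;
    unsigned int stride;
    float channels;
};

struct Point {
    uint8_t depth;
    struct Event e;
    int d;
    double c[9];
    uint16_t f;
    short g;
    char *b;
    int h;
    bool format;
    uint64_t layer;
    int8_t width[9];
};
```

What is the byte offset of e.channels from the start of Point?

Event: @0: pitch [4B, align 4] → 4; @4: stride [4B, align 4] → 8; @8: channels [4B, align 4] → 12; size 12, align 4
@0: depth [1B, align 1] → 1
+3 pad (align 4)
@4: e [12B, align 4] → 16
within Event: channels at 8
4 + 8 = 12

12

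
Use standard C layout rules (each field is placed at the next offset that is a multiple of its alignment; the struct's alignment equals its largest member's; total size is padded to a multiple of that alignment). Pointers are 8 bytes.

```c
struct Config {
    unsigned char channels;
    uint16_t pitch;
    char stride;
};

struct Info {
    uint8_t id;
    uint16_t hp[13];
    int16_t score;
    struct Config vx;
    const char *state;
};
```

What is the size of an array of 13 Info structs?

624

Config: 0..1  channels  (1B, 1-aligned); 1..2  -- padding (1B); 2..4  pitch  (2B, 2-aligned); 4..5  stride  (1B, 1-aligned); 5..6  -- tail padding (1B); sizeof = 6, alignof = 2
0..1  id  (1B, 1-aligned)
1..2  -- padding (1B)
2..28  hp  (26B, 2-aligned)
28..30  score  (2B, 2-aligned)
30..36  vx  (6B, 2-aligned)
36..40  -- padding (4B)
40..48  state  (8B, 8-aligned)
sizeof = 48, alignof = 8
array of 13: 13 × 48 = 624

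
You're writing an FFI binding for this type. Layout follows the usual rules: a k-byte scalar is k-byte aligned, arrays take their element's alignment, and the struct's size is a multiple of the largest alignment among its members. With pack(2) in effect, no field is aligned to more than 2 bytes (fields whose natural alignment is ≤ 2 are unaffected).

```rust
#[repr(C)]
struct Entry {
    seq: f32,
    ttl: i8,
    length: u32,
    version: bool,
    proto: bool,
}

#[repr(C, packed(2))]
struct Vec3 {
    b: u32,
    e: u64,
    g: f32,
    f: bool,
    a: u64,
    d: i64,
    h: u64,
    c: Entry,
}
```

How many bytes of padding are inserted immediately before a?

1

Entry: seq at 0 (size 4, align 4) → ends 4; ttl at 4 (size 1, align 1) → ends 5; pad 3 to align 4 for length; length at 8 (size 4, align 4) → ends 12; version at 12 (size 1, align 1) → ends 13; proto at 13 (size 1, align 1) → ends 14; tail pad 2 to reach multiple of 4; total 16 bytes, alignment 4
b at 0 (size 4, align 2) → ends 4
e at 4 (size 8, align 2) → ends 12
g at 12 (size 4, align 2) → ends 16
f at 16 (size 1, align 1) → ends 17
pad 1 to align 2 for a
a at 18 (size 8, align 2) → ends 26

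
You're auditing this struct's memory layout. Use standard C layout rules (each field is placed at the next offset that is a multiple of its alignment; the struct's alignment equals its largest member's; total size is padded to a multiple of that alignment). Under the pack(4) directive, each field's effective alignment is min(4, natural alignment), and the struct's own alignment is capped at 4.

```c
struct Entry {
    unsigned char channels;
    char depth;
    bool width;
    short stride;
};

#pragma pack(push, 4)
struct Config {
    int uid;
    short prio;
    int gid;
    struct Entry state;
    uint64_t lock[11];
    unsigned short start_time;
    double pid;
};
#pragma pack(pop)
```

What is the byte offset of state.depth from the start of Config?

Entry: channels at 0 (size 1, align 1) → ends 1; depth at 1 (size 1, align 1) → ends 2; width at 2 (size 1, align 1) → ends 3; pad 1 to align 2 for stride; stride at 4 (size 2, align 2) → ends 6; total 6 bytes, alignment 2
uid at 0 (size 4, align 4) → ends 4
prio at 4 (size 2, align 2) → ends 6
pad 2 to align 4 for gid
gid at 8 (size 4, align 4) → ends 12
state at 12 (size 6, align 2) → ends 18
within Entry: depth at 1
12 + 1 = 13

13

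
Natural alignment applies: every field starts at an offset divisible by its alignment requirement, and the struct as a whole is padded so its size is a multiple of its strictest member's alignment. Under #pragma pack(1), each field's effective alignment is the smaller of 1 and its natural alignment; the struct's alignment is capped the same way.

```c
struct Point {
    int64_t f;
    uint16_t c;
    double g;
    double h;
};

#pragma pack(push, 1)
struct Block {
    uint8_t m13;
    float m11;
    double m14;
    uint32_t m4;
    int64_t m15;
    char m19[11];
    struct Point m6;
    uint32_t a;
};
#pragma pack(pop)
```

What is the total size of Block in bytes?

72 bytes

Point: @0: f [8B, align 8] → 8; @8: c [2B, align 2] → 10; +6 pad (align 8); @16: g [8B, align 8] → 24; @24: h [8B, align 8] → 32; size 32, align 8
@0: m13 [1B, align 1] → 1
@1: m11 [4B, align 1] → 5
@5: m14 [8B, align 1] → 13
@13: m4 [4B, align 1] → 17
@17: m15 [8B, align 1] → 25
@25: m19 [11B, align 1] → 36
@36: m6 [32B, align 1] → 68
@68: a [4B, align 1] → 72
size 72, align 1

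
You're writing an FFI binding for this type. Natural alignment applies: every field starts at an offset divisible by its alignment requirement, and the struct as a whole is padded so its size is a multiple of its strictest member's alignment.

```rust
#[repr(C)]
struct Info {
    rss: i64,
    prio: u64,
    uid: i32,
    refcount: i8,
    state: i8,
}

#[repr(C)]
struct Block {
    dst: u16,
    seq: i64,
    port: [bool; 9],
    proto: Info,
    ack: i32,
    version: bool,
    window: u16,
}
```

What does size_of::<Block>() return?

Info: @0: rss [8B, align 8] → 8; @8: prio [8B, align 8] → 16; @16: uid [4B, align 4] → 20; @20: refcount [1B, align 1] → 21; @21: state [1B, align 1] → 22; +2 tail pad (align 8); size 24, align 8
@0: dst [2B, align 2] → 2
+6 pad (align 8)
@8: seq [8B, align 8] → 16
@16: port [9B, align 1] → 25
+7 pad (align 8)
@32: proto [24B, align 8] → 56
@56: ack [4B, align 4] → 60
@60: version [1B, align 1] → 61
+1 pad (align 2)
@62: window [2B, align 2] → 64
size 64, align 8

64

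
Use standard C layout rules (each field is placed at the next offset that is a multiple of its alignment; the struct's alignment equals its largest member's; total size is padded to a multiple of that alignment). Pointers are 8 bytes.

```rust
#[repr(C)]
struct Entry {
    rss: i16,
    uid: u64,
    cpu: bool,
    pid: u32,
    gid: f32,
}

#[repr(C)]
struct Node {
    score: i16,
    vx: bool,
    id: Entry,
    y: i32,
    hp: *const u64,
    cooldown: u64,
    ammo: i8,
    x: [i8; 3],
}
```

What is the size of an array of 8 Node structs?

576

Entry: 0..2  rss  (2B, 2-aligned); 2..8  -- padding (6B); 8..16  uid  (8B, 8-aligned); 16..17  cpu  (1B, 1-aligned); 17..20  -- padding (3B); 20..24  pid  (4B, 4-aligned); 24..28  gid  (4B, 4-aligned); 28..32  -- tail padding (4B); sizeof = 32, alignof = 8
0..2  score  (2B, 2-aligned)
2..3  vx  (1B, 1-aligned)
3..8  -- padding (5B)
8..40  id  (32B, 8-aligned)
40..44  y  (4B, 4-aligned)
44..48  -- padding (4B)
48..56  hp  (8B, 8-aligned)
56..64  cooldown  (8B, 8-aligned)
64..65  ammo  (1B, 1-aligned)
65..68  x  (3B, 1-aligned)
68..72  -- tail padding (4B)
sizeof = 72, alignof = 8
array of 8: 8 × 72 = 576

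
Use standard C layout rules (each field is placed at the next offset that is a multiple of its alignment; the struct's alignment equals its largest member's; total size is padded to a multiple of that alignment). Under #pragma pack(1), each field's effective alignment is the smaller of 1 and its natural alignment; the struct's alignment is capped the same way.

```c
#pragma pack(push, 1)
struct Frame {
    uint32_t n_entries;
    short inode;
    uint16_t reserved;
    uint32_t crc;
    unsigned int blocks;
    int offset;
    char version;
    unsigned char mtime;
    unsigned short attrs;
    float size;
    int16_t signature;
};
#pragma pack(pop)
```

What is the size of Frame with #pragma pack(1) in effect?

n_entries at 0 (size 4, align 1) → ends 4
inode at 4 (size 2, align 1) → ends 6
reserved at 6 (size 2, align 1) → ends 8
crc at 8 (size 4, align 1) → ends 12
blocks at 12 (size 4, align 1) → ends 16
offset at 16 (size 4, align 1) → ends 20
version at 20 (size 1, align 1) → ends 21
mtime at 21 (size 1, align 1) → ends 22
attrs at 22 (size 2, align 1) → ends 24
size at 24 (size 4, align 1) → ends 28
signature at 28 (size 2, align 1) → ends 30
total 30 bytes, alignment 1

30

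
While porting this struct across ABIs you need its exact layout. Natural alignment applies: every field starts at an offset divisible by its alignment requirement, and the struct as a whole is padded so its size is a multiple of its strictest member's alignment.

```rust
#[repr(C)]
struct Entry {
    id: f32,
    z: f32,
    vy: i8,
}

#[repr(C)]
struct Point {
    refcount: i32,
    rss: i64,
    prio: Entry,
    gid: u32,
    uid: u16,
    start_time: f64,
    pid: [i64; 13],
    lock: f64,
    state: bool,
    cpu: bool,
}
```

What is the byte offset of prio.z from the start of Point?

20

Entry: @0: id [4B, align 4] → 4; @4: z [4B, align 4] → 8; @8: vy [1B, align 1] → 9; +3 tail pad (align 4); size 12, align 4
@0: refcount [4B, align 4] → 4
+4 pad (align 8)
@8: rss [8B, align 8] → 16
@16: prio [12B, align 4] → 28
within Entry: z at 4
16 + 4 = 20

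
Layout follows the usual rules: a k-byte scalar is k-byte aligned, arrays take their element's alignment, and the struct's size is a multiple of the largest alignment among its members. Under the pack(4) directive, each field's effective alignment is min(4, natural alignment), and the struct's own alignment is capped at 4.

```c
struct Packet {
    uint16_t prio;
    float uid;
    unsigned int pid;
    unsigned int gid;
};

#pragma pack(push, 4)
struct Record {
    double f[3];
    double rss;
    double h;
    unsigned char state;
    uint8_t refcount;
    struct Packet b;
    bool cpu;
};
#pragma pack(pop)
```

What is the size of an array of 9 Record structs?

576

Packet: 0..2  prio  (2B, 2-aligned); 2..4  -- padding (2B); 4..8  uid  (4B, 4-aligned); 8..12  pid  (4B, 4-aligned); 12..16  gid  (4B, 4-aligned); sizeof = 16, alignof = 4
0..24  f  (24B, 4-aligned)
24..32  rss  (8B, 4-aligned)
32..40  h  (8B, 4-aligned)
40..41  state  (1B, 1-aligned)
41..42  refcount  (1B, 1-aligned)
42..44  -- padding (2B)
44..60  b  (16B, 4-aligned)
60..61  cpu  (1B, 1-aligned)
61..64  -- tail padding (3B)
sizeof = 64, alignof = 4
array of 9: 9 × 64 = 576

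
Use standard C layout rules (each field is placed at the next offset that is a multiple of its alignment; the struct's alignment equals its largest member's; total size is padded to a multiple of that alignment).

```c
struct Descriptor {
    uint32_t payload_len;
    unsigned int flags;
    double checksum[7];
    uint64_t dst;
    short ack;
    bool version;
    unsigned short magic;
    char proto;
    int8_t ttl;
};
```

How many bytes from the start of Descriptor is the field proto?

78

0..4  payload_len  (4B, 4-aligned)
4..8  flags  (4B, 4-aligned)
8..64  checksum  (56B, 8-aligned)
64..72  dst  (8B, 8-aligned)
72..74  ack  (2B, 2-aligned)
74..75  version  (1B, 1-aligned)
75..76  -- padding (1B)
76..78  magic  (2B, 2-aligned)
78..79  proto  (1B, 1-aligned)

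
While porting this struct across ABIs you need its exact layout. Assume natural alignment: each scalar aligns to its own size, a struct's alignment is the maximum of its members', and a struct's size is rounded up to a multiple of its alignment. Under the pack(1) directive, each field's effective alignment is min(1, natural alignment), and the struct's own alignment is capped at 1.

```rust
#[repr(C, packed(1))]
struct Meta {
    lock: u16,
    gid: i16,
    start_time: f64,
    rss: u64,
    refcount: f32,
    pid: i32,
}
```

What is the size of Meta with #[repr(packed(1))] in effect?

28

@0: lock [2B, align 1] → 2
@2: gid [2B, align 1] → 4
@4: start_time [8B, align 1] → 12
@12: rss [8B, align 1] → 20
@20: refcount [4B, align 1] → 24
@24: pid [4B, align 1] → 28
size 28, align 1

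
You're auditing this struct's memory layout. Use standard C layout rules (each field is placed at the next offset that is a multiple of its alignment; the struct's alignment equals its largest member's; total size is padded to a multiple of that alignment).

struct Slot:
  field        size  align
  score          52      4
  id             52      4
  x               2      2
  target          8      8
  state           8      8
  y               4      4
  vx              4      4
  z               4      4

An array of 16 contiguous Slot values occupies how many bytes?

score at 0 (size 52, align 4) → ends 52
id at 52 (size 52, align 4) → ends 104
x at 104 (size 2, align 2) → ends 106
pad 6 to align 8 for target
target at 112 (size 8, align 8) → ends 120
state at 120 (size 8, align 8) → ends 128
y at 128 (size 4, align 4) → ends 132
vx at 132 (size 4, align 4) → ends 136
z at 136 (size 4, align 4) → ends 140
tail pad 4 to reach multiple of 8
total 144 bytes, alignment 8
array of 16: 16 × 144 = 2304

2304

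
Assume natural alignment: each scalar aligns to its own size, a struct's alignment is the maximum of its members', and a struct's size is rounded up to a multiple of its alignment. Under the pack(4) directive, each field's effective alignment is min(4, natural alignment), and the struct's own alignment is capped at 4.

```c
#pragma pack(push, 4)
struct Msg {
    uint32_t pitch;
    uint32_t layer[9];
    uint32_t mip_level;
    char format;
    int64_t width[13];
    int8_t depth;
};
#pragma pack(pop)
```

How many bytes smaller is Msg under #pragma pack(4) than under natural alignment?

natural layout:
  @0: pitch [4B, align 4] → 4
  @4: layer [36B, align 4] → 40
  @40: mip_level [4B, align 4] → 44
  @44: format [1B, align 1] → 45
  +3 pad (align 8)
  @48: width [104B, align 8] → 152
  @152: depth [1B, align 1] → 153
  +7 tail pad (align 8)
  size 160, align 8
packed(4) layout:
  @0: pitch [4B, align 4] → 4
  @4: layer [36B, align 4] → 40
  @40: mip_level [4B, align 4] → 44
  @44: format [1B, align 1] → 45
  +3 pad (align 4)
  @48: width [104B, align 4] → 152
  @152: depth [1B, align 1] → 153
  +3 tail pad (align 4)
  size 156, align 4
160 − 156 = 4

4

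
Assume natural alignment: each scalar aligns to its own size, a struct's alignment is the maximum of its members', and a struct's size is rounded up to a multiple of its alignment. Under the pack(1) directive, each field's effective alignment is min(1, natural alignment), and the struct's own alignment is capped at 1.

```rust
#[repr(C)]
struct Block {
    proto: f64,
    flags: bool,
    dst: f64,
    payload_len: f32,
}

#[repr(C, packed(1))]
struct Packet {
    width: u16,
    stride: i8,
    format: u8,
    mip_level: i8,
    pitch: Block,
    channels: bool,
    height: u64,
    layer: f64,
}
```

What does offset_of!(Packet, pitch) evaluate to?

Block: proto at 0 (size 8, align 8) → ends 8; flags at 8 (size 1, align 1) → ends 9; pad 7 to align 8 for dst; dst at 16 (size 8, align 8) → ends 24; payload_len at 24 (size 4, align 4) → ends 28; tail pad 4 to reach multiple of 8; total 32 bytes, alignment 8
width at 0 (size 2, align 1) → ends 2
stride at 2 (size 1, align 1) → ends 3
format at 3 (size 1, align 1) → ends 4
mip_level at 4 (size 1, align 1) → ends 5
pitch at 5 (size 32, align 1) → ends 37

5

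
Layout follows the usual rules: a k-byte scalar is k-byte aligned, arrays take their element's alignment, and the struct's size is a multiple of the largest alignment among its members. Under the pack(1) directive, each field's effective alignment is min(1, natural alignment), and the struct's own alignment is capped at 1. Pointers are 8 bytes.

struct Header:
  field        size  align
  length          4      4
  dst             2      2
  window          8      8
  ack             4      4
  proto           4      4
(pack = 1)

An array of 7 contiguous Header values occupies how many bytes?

154

0..4  length  (4B, 1-aligned)
4..6  dst  (2B, 1-aligned)
6..14  window  (8B, 1-aligned)
14..18  ack  (4B, 1-aligned)
18..22  proto  (4B, 1-aligned)
sizeof = 22, alignof = 1
array of 7: 7 × 22 = 154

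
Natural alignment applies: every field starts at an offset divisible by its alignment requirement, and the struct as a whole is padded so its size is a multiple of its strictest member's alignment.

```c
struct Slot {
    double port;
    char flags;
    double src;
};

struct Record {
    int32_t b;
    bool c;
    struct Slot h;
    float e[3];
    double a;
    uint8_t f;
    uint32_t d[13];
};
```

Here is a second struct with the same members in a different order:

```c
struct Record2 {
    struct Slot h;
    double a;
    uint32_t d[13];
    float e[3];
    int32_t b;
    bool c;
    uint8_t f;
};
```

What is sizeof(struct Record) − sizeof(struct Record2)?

Slot: 0..8  port  (8B, 8-aligned); 8..9  flags  (1B, 1-aligned); 9..16  -- padding (7B); 16..24  src  (8B, 8-aligned); sizeof = 24, alignof = 8
0..4  b  (4B, 4-aligned)
4..5  c  (1B, 1-aligned)
5..8  -- padding (3B)
8..32  h  (24B, 8-aligned)
32..44  e  (12B, 4-aligned)
44..48  -- padding (4B)
48..56  a  (8B, 8-aligned)
56..57  f  (1B, 1-aligned)
57..60  -- padding (3B)
60..112  d  (52B, 4-aligned)
sizeof = 112, alignof = 8
— Record2 —
0..24  h  (24B, 8-aligned)
24..32  a  (8B, 8-aligned)
32..84  d  (52B, 4-aligned)
84..96  e  (12B, 4-aligned)
96..100  b  (4B, 4-aligned)
100..101  c  (1B, 1-aligned)
101..102  f  (1B, 1-aligned)
102..104  -- tail padding (2B)
sizeof = 104, alignof = 8
112 − 104 = 8

8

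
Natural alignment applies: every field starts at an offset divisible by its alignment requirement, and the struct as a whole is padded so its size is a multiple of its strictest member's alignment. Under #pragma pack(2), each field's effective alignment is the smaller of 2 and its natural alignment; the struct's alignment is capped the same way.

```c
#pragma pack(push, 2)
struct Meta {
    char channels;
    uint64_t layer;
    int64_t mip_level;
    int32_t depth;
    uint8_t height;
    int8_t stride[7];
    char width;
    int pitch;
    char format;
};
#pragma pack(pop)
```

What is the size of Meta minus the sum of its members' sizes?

3

channels at 0 (size 1, align 1) → ends 1
pad 1 to align 2 for layer
layer at 2 (size 8, align 2) → ends 10
mip_level at 10 (size 8, align 2) → ends 18
depth at 18 (size 4, align 2) → ends 22
height at 22 (size 1, align 1) → ends 23
stride at 23 (size 7, align 1) → ends 30
width at 30 (size 1, align 1) → ends 31
pad 1 to align 2 for pitch
pitch at 32 (size 4, align 2) → ends 36
format at 36 (size 1, align 1) → ends 37
tail pad 1 to reach multiple of 2
total 38 bytes, alignment 2
data bytes 35, size 38 → padding 3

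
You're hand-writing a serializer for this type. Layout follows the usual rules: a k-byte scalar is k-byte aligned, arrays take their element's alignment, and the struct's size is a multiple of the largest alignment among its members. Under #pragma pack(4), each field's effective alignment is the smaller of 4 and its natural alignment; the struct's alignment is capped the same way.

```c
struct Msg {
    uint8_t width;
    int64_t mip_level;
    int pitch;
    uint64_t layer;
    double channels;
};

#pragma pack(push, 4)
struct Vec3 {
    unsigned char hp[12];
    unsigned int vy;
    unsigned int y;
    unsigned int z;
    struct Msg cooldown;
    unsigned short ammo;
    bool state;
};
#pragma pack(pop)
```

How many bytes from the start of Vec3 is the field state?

Msg: 0..1  width  (1B, 1-aligned); 1..8  -- padding (7B); 8..16  mip_level  (8B, 8-aligned); 16..20  pitch  (4B, 4-aligned); 20..24  -- padding (4B); 24..32  layer  (8B, 8-aligned); 32..40  channels  (8B, 8-aligned); sizeof = 40, alignof = 8
0..12  hp  (12B, 1-aligned)
12..16  vy  (4B, 4-aligned)
16..20  y  (4B, 4-aligned)
20..24  z  (4B, 4-aligned)
24..64  cooldown  (40B, 4-aligned)
64..66  ammo  (2B, 2-aligned)
66..67  state  (1B, 1-aligned)

66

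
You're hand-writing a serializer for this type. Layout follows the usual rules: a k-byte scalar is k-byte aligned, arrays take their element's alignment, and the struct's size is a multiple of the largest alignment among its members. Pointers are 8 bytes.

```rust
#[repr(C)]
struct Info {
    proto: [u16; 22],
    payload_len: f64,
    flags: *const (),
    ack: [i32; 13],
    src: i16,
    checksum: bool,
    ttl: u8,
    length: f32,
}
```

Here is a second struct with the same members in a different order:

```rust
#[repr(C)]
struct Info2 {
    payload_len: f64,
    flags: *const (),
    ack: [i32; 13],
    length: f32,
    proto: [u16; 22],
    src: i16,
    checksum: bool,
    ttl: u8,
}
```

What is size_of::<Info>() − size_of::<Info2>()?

0..44  proto  (44B, 2-aligned)
44..48  -- padding (4B)
48..56  payload_len  (8B, 8-aligned)
56..64  flags  (8B, 8-aligned)
64..116  ack  (52B, 4-aligned)
116..118  src  (2B, 2-aligned)
118..119  checksum  (1B, 1-aligned)
119..120  ttl  (1B, 1-aligned)
120..124  length  (4B, 4-aligned)
124..128  -- tail padding (4B)
sizeof = 128, alignof = 8
— Info2 —
0..8  payload_len  (8B, 8-aligned)
8..16  flags  (8B, 8-aligned)
16..68  ack  (52B, 4-aligned)
68..72  length  (4B, 4-aligned)
72..116  proto  (44B, 2-aligned)
116..118  src  (2B, 2-aligned)
118..119  checksum  (1B, 1-aligned)
119..120  ttl  (1B, 1-aligned)
sizeof = 120, alignof = 8
128 − 120 = 8

8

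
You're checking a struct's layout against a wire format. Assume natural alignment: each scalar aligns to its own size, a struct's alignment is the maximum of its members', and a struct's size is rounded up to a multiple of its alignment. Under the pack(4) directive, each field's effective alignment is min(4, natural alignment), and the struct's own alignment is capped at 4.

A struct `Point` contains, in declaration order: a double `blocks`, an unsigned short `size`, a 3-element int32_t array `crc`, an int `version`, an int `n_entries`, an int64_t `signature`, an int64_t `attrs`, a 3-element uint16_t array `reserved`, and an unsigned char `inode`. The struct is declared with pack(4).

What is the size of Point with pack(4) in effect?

blocks at 0 (size 8, align 4) → ends 8
size at 8 (size 2, align 2) → ends 10
pad 2 to align 4 for crc
crc at 12 (size 12, align 4) → ends 24
version at 24 (size 4, align 4) → ends 28
n_entries at 28 (size 4, align 4) → ends 32
signature at 32 (size 8, align 4) → ends 40
attrs at 40 (size 8, align 4) → ends 48
reserved at 48 (size 6, align 2) → ends 54
inode at 54 (size 1, align 1) → ends 55
tail pad 1 to reach multiple of 4
total 56 bytes, alignment 4

56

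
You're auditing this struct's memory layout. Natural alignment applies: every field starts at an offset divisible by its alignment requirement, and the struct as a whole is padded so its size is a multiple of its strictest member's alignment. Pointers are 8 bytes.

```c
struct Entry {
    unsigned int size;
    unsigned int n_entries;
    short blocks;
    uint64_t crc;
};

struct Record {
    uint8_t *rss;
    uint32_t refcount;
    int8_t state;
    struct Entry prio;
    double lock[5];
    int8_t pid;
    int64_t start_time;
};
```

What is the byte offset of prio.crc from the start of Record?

Entry: 0..4  size  (4B, 4-aligned); 4..8  n_entries  (4B, 4-aligned); 8..10  blocks  (2B, 2-aligned); 10..16  -- padding (6B); 16..24  crc  (8B, 8-aligned); sizeof = 24, alignof = 8
0..8  rss  (8B, 8-aligned)
8..12  refcount  (4B, 4-aligned)
12..13  state  (1B, 1-aligned)
13..16  -- padding (3B)
16..40  prio  (24B, 8-aligned)
within Entry: crc at 16
16 + 16 = 32

32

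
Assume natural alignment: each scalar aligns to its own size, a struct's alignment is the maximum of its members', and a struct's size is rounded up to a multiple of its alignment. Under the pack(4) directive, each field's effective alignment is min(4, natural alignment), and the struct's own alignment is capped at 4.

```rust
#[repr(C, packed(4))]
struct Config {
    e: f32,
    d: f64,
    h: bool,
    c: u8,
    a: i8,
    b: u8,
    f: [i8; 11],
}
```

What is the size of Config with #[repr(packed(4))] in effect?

28

e at 0 (size 4, align 4) → ends 4
d at 4 (size 8, align 4) → ends 12
h at 12 (size 1, align 1) → ends 13
c at 13 (size 1, align 1) → ends 14
a at 14 (size 1, align 1) → ends 15
b at 15 (size 1, align 1) → ends 16
f at 16 (size 11, align 1) → ends 27
tail pad 1 to reach multiple of 4
total 28 bytes, alignment 4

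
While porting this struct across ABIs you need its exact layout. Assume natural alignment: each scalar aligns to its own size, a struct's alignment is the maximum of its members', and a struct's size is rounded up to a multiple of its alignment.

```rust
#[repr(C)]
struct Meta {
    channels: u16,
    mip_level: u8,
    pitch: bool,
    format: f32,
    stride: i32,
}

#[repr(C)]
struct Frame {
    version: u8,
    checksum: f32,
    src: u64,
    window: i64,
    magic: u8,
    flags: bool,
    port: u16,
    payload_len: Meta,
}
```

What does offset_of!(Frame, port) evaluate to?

Meta: channels at 0 (size 2, align 2) → ends 2; mip_level at 2 (size 1, align 1) → ends 3; pitch at 3 (size 1, align 1) → ends 4; format at 4 (size 4, align 4) → ends 8; stride at 8 (size 4, align 4) → ends 12; total 12 bytes, alignment 4
version at 0 (size 1, align 1) → ends 1
pad 3 to align 4 for checksum
checksum at 4 (size 4, align 4) → ends 8
src at 8 (size 8, align 8) → ends 16
window at 16 (size 8, align 8) → ends 24
magic at 24 (size 1, align 1) → ends 25
flags at 25 (size 1, align 1) → ends 26
port at 26 (size 2, align 2) → ends 28

26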